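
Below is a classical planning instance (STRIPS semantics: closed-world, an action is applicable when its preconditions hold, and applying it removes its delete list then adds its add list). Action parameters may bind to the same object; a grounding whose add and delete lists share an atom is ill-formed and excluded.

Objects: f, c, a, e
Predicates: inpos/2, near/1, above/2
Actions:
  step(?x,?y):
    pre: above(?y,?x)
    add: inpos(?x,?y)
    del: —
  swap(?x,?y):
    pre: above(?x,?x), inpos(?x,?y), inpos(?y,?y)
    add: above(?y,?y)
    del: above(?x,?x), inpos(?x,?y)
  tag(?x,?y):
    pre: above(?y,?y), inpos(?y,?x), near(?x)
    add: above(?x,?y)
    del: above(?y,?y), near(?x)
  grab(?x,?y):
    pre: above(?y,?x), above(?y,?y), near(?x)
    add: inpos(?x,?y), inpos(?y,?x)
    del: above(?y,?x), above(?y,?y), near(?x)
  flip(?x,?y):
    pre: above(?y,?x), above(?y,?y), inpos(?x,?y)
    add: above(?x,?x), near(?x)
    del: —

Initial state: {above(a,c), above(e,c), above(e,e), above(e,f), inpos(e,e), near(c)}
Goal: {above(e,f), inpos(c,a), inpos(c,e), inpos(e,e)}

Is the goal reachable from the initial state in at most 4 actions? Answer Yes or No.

Yes

1. step(c,a)  →  {above(a,c), above(e,c), above(e,e), above(e,f), inpos(c,a), inpos(e,e), near(c)}
2. step(c,e)  →  {above(a,c), above(e,c), above(e,e), above(e,f), inpos(c,a), inpos(c,e), inpos(e,e), near(c)}
optimal plan length = 2; 2 ≤ 4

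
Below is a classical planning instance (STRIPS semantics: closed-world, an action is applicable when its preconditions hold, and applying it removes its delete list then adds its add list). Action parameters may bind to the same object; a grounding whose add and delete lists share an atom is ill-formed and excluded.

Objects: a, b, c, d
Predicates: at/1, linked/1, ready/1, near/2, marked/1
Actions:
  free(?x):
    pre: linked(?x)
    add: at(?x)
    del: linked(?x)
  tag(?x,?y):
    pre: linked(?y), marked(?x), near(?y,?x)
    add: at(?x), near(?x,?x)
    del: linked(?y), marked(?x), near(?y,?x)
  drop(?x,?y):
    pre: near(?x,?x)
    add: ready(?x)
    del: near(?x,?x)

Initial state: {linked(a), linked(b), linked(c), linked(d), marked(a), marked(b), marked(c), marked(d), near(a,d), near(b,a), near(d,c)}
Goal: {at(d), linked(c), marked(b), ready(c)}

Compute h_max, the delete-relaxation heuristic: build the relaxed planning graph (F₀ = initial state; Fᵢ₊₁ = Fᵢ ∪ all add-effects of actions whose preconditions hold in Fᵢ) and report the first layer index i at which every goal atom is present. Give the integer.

F0 = init (11 atoms)
F1 = F0 ∪ {at(a), at(b), at(c), at(d), near(a,a), near(c,c), near(d,d)}  (18 atoms)
F2 = F1 ∪ {ready(a), ready(c), ready(d)}  (21 atoms)
goal ⊆ F2  ⇒  h_max = 2

2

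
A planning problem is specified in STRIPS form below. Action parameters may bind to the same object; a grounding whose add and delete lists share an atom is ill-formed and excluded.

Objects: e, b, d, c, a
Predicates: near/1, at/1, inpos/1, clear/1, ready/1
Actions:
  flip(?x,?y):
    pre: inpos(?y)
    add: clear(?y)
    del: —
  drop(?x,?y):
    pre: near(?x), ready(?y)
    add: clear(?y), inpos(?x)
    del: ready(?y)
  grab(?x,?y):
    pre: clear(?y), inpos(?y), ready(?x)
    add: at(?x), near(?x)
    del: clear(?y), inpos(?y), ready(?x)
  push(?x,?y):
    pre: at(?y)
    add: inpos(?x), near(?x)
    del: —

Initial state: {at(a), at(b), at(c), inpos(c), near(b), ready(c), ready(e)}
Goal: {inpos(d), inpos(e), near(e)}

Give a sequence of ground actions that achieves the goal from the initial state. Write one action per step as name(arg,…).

push(e,b); push(d,b)

1. push(e,b)  →  {at(a), at(b), at(c), inpos(c), inpos(e), near(b), near(e), ready(c), ready(e)}
2. push(d,b)  →  {at(a), at(b), at(c), inpos(c), inpos(d), inpos(e), near(b), near(d), near(e), ready(c), ready(e)}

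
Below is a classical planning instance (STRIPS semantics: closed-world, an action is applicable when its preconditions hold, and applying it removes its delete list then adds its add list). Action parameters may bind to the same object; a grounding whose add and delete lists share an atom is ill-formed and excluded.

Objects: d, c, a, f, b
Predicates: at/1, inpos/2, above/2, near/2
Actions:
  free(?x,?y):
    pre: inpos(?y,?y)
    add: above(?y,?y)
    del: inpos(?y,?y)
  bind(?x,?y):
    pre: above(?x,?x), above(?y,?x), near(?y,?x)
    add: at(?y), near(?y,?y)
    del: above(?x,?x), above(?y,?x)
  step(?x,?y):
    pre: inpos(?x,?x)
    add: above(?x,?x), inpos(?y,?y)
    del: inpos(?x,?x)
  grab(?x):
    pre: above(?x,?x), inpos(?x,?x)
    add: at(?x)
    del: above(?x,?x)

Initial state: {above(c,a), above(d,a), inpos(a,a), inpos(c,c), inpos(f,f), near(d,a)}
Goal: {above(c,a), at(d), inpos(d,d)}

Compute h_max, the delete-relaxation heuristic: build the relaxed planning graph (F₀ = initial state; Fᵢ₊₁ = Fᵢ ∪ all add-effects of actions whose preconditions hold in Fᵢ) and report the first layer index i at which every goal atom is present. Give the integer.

2

F0 = init (6 atoms)
F1 = F0 ∪ {above(a,a), above(c,c), above(f,f), inpos(b,b), inpos(d,d)}  (11 atoms)
F2 = F1 ∪ {above(b,b), above(d,d), at(a), at(c), at(d), at(f), near(d,d)}  (18 atoms)
goal ⊆ F2  ⇒  h_max = 2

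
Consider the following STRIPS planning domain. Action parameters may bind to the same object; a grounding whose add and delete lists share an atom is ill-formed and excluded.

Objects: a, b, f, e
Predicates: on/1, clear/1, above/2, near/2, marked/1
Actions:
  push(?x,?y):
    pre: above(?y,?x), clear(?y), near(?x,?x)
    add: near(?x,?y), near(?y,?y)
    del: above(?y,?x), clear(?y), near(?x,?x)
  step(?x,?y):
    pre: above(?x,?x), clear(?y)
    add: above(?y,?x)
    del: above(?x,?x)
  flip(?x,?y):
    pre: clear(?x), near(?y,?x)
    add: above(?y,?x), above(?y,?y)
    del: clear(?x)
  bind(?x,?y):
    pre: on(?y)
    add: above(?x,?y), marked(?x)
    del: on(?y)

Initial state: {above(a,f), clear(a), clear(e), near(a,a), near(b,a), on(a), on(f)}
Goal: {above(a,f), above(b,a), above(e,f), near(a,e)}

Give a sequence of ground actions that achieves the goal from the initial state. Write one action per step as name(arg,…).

flip(a,b); bind(e,a); push(a,e); bind(e,f)

1. flip(a,b)  →  {above(a,f), above(b,a), above(b,b), clear(e), near(a,a), near(b,a), on(a), on(f)}
2. bind(e,a)  →  {above(a,f), above(b,a), above(b,b), above(e,a), clear(e), marked(e), near(a,a), near(b,a), on(f)}
3. push(a,e)  →  {above(a,f), above(b,a), above(b,b), marked(e), near(a,e), near(b,a), near(e,e), on(f)}
4. bind(e,f)  →  {above(a,f), above(b,a), above(b,b), above(e,f), marked(e), near(a,e), near(b,a), near(e,e)}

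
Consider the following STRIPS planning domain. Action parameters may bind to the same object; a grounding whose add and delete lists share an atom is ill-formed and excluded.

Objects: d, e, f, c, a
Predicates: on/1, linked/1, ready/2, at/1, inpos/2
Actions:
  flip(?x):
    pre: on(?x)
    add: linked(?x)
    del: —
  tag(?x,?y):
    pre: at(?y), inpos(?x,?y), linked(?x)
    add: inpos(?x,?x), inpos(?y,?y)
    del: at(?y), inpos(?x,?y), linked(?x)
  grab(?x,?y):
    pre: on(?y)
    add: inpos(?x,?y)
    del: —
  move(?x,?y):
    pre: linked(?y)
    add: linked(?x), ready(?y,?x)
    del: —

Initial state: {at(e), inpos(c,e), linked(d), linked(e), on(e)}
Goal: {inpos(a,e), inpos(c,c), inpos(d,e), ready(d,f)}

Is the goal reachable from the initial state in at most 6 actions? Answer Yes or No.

1. grab(d,e)  →  {at(e), inpos(c,e), inpos(d,e), linked(d), linked(e), on(e)}
2. grab(a,e)  →  {at(e), inpos(a,e), inpos(c,e), inpos(d,e), linked(d), linked(e), on(e)}
3. move(f,d)  →  {at(e), inpos(a,e), inpos(c,e), inpos(d,e), linked(d), linked(e), linked(f), on(e), ready(d,f)}
4. move(c,d)  →  {at(e), inpos(a,e), inpos(c,e), inpos(d,e), linked(c), linked(d), linked(e), linked(f), on(e), ready(d,c), ready(d,f)}
5. tag(c,e)  →  {inpos(a,e), inpos(c,c), inpos(d,e), inpos(e,e), linked(d), linked(e), linked(f), on(e), ready(d,c), ready(d,f)}
optimal plan length = 5; 5 ≤ 6

Yes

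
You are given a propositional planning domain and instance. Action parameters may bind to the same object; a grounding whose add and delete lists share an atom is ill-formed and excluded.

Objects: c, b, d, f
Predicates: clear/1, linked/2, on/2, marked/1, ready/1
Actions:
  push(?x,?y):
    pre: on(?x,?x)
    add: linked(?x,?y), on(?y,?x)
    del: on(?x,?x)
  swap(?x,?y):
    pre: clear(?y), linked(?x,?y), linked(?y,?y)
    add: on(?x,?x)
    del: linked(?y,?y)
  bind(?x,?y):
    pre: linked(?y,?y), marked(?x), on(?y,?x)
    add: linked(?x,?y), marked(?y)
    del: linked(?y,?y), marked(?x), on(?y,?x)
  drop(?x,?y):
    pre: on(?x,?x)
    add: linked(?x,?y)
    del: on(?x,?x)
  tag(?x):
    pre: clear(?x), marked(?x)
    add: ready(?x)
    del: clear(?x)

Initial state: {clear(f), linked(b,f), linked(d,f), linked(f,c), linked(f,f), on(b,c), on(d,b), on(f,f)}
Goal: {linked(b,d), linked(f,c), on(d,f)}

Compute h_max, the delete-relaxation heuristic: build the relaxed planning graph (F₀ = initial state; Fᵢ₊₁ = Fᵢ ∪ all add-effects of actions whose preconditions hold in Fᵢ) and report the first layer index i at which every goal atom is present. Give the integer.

2

F0 = init (8 atoms)
F1 = F0 ∪ {linked(f,b), linked(f,d), on(b,b), on(b,f), on(c,f), on(d,d), on(d,f)}  (15 atoms)
F2 = F1 ∪ {linked(b,b), linked(b,c), linked(b,d), linked(d,b), linked(d,c), linked(d,d), on(b,d), on(c,b), on(c,d), on(f,b), on(f,d)}  (26 atoms)
goal ⊆ F2  ⇒  h_max = 2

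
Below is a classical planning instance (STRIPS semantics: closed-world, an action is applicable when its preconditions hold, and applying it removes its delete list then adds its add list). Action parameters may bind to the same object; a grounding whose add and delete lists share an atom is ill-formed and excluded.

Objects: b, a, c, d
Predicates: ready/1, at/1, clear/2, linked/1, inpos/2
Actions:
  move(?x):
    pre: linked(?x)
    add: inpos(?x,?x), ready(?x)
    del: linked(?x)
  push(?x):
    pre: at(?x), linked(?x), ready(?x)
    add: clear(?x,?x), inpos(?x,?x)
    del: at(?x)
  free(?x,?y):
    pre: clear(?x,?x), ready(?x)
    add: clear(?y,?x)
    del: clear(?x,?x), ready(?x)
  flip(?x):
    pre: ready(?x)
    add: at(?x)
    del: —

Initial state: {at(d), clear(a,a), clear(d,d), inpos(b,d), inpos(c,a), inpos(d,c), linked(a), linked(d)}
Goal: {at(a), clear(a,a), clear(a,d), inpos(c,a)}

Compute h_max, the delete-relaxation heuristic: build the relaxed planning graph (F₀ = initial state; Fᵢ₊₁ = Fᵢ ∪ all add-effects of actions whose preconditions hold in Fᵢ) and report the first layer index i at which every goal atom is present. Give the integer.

F0 = init (8 atoms)
F1 = F0 ∪ {inpos(a,a), inpos(d,d), ready(a), ready(d)}  (12 atoms)
F2 = F1 ∪ {at(a), clear(a,d), clear(b,a), clear(b,d), clear(c,a), clear(c,d), clear(d,a)}  (19 atoms)
goal ⊆ F2  ⇒  h_max = 2

2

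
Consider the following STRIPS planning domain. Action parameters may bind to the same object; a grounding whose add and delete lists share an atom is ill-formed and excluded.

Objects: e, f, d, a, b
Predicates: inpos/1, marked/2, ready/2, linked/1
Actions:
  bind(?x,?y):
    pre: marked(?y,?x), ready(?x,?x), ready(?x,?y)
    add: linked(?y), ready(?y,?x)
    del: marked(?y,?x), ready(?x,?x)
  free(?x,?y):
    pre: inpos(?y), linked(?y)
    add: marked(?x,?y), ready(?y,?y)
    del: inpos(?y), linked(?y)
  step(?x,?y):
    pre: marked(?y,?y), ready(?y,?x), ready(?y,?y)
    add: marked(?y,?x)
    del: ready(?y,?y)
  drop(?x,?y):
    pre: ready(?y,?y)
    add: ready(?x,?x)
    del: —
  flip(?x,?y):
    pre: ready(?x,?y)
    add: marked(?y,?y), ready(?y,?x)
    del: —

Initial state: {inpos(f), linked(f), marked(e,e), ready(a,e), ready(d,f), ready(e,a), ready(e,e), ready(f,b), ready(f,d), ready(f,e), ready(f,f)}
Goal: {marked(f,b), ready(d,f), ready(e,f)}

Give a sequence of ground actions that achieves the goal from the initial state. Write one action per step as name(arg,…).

free(f,f); step(b,f); flip(f,e)

1. free(f,f)  →  {marked(e,e), marked(f,f), ready(a,e), ready(d,f), ready(e,a), ready(e,e), ready(f,b), ready(f,d), ready(f,e), ready(f,f)}
2. step(b,f)  →  {marked(e,e), marked(f,b), marked(f,f), ready(a,e), ready(d,f), ready(e,a), ready(e,e), ready(f,b), ready(f,d), ready(f,e)}
3. flip(f,e)  →  {marked(e,e), marked(f,b), marked(f,f), ready(a,e), ready(d,f), ready(e,a), ready(e,e), ready(e,f), ready(f,b), ready(f,d), ready(f,e)}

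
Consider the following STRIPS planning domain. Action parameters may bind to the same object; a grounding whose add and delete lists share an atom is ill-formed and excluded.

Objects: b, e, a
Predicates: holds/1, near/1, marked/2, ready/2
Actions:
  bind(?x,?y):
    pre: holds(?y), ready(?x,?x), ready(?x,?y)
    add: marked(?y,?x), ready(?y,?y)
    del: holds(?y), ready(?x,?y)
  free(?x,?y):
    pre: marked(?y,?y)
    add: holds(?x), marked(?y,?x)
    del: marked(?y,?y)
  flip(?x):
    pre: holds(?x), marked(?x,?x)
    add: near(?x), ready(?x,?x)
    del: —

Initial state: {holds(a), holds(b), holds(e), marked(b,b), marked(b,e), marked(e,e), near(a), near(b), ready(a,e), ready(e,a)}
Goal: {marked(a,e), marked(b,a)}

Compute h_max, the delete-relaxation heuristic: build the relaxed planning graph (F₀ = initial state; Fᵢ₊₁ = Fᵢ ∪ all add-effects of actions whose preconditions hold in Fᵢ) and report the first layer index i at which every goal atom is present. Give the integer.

2

F0 = init (10 atoms)
F1 = F0 ∪ {marked(b,a), marked(e,a), marked(e,b), near(e), ready(b,b), ready(e,e)}  (16 atoms)
F2 = F1 ∪ {marked(a,e), ready(a,a)}  (18 atoms)
goal ⊆ F2  ⇒  h_max = 2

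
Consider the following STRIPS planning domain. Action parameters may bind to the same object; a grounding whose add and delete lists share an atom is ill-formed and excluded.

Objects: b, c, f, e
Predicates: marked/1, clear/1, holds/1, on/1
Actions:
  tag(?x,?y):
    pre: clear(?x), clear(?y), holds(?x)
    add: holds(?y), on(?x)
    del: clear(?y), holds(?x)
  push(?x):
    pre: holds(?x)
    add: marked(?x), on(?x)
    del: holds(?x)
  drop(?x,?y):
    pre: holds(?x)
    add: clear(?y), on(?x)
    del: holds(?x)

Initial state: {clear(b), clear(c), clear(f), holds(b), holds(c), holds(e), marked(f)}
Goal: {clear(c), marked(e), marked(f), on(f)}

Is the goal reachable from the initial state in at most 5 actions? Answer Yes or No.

1. tag(b,f)  →  {clear(b), clear(c), holds(c), holds(e), holds(f), marked(f), on(b)}
2. push(f)  →  {clear(b), clear(c), holds(c), holds(e), marked(f), on(b), on(f)}
3. push(e)  →  {clear(b), clear(c), holds(c), marked(e), marked(f), on(b), on(e), on(f)}
optimal plan length = 3; 3 ≤ 5

Yes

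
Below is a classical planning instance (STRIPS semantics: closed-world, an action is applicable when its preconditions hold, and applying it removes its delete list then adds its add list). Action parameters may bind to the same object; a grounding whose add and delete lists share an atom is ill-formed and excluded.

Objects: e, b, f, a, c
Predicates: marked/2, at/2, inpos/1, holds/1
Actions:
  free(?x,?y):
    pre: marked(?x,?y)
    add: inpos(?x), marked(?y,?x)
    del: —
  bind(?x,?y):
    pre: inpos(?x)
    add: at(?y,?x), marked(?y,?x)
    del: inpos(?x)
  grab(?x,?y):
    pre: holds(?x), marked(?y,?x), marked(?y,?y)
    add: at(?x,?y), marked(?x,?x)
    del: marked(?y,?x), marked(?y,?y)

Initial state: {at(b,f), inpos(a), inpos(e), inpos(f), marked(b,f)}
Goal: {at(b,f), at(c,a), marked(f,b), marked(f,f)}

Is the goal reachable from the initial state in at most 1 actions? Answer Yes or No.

No

1. free(b,f)  →  {at(b,f), inpos(a), inpos(b), inpos(e), inpos(f), marked(b,f), marked(f,b)}
2. bind(f,f)  →  {at(b,f), at(f,f), inpos(a), inpos(b), inpos(e), marked(b,f), marked(f,b), marked(f,f)}
3. bind(a,c)  →  {at(b,f), at(c,a), at(f,f), inpos(b), inpos(e), marked(b,f), marked(c,a), marked(f,b), marked(f,f)}
optimal plan length = 3; 3 > 1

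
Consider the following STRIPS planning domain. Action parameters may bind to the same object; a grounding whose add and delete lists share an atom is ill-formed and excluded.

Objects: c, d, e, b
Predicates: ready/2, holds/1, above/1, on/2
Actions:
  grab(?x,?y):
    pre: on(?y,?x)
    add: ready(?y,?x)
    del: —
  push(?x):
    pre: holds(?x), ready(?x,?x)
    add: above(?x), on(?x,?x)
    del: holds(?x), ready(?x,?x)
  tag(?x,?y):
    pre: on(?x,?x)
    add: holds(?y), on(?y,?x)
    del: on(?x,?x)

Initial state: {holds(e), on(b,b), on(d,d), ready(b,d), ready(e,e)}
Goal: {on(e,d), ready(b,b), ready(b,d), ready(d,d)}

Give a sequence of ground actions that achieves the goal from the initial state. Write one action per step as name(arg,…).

grab(d,d); grab(b,b); tag(d,e)

1. grab(d,d)  →  {holds(e), on(b,b), on(d,d), ready(b,d), ready(d,d), ready(e,e)}
2. grab(b,b)  →  {holds(e), on(b,b), on(d,d), ready(b,b), ready(b,d), ready(d,d), ready(e,e)}
3. tag(d,e)  →  {holds(e), on(b,b), on(e,d), ready(b,b), ready(b,d), ready(d,d), ready(e,e)}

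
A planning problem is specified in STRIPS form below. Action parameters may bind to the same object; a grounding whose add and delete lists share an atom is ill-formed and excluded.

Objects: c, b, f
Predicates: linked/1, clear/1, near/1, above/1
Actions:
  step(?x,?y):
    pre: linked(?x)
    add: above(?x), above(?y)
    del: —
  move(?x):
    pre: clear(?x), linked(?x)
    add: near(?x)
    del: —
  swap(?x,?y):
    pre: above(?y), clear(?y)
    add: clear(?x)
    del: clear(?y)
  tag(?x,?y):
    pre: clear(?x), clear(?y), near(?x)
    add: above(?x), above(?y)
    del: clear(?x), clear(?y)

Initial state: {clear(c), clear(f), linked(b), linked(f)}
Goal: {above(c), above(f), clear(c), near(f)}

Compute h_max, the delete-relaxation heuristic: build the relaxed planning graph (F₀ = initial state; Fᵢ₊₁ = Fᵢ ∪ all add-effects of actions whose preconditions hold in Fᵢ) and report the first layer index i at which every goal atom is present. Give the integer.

F0 = init (4 atoms)
F1 = F0 ∪ {above(b), above(c), above(f), near(f)}  (8 atoms)
goal ⊆ F1  ⇒  h_max = 1

1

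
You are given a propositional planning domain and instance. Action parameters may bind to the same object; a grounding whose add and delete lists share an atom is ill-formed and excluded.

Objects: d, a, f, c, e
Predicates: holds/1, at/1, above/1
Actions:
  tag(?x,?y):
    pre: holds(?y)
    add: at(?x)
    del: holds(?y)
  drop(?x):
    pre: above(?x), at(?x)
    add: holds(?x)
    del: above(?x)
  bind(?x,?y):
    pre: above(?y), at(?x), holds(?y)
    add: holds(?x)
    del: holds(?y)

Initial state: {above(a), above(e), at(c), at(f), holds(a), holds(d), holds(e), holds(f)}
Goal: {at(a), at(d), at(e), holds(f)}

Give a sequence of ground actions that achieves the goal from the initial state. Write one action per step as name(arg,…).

tag(d,d); tag(a,a); tag(e,e)

1. tag(d,d)  →  {above(a), above(e), at(c), at(d), at(f), holds(a), holds(e), holds(f)}
2. tag(a,a)  →  {above(a), above(e), at(a), at(c), at(d), at(f), holds(e), holds(f)}
3. tag(e,e)  →  {above(a), above(e), at(a), at(c), at(d), at(e), at(f), holds(f)}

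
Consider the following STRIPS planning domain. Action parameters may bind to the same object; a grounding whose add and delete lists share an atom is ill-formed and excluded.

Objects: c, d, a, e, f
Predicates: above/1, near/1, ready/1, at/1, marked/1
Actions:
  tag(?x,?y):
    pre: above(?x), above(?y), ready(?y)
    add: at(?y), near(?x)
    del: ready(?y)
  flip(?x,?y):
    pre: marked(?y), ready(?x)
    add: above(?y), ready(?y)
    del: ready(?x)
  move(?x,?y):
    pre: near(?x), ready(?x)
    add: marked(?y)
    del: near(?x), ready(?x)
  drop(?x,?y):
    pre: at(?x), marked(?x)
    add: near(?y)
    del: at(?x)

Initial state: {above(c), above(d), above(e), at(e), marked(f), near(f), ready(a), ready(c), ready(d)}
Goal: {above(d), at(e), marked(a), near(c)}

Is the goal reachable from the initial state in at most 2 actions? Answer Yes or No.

No

1. tag(c,c)  →  {above(c), above(d), above(e), at(c), at(e), marked(f), near(c), near(f), ready(a), ready(d)}
2. flip(d,f)  →  {above(c), above(d), above(e), above(f), at(c), at(e), marked(f), near(c), near(f), ready(a), ready(f)}
3. move(f,a)  →  {above(c), above(d), above(e), above(f), at(c), at(e), marked(a), marked(f), near(c), ready(a)}
optimal plan length = 3; 3 > 2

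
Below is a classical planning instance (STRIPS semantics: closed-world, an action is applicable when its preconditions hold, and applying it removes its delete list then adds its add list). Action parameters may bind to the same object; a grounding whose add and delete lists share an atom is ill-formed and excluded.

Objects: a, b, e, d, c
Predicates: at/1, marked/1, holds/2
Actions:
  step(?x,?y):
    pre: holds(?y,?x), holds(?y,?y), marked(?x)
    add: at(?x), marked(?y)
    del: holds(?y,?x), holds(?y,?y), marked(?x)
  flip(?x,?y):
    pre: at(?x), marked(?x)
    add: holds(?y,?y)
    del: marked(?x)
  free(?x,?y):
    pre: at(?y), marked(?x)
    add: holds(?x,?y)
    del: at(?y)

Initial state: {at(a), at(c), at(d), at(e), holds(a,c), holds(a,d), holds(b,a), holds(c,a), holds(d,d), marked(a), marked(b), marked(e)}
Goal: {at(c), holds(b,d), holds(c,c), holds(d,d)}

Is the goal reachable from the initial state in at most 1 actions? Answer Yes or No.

1. flip(a,c)  →  {at(a), at(c), at(d), at(e), holds(a,c), holds(a,d), holds(b,a), holds(c,a), holds(c,c), holds(d,d), marked(b), marked(e)}
2. free(b,d)  →  {at(a), at(c), at(e), holds(a,c), holds(a,d), holds(b,a), holds(b,d), holds(c,a), holds(c,c), holds(d,d), marked(b), marked(e)}
optimal plan length = 2; 2 > 1

No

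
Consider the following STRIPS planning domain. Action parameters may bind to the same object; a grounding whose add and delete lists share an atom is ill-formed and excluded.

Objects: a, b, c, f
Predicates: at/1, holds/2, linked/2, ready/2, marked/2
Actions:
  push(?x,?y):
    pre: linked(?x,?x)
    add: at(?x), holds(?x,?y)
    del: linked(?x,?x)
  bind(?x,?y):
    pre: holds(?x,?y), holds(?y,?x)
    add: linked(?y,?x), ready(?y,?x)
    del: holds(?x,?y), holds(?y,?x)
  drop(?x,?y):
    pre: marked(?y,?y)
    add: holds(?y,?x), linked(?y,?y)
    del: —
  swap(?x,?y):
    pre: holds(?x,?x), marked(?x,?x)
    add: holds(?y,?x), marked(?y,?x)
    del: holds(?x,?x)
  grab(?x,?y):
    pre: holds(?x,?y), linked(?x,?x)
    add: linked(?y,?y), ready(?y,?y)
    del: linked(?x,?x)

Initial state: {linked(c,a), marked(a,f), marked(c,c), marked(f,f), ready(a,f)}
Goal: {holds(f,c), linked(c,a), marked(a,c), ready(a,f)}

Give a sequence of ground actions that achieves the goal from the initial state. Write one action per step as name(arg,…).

1. drop(c,c)  →  {holds(c,c), linked(c,a), linked(c,c), marked(a,f), marked(c,c), marked(f,f), ready(a,f)}
2. drop(c,f)  →  {holds(c,c), holds(f,c), linked(c,a), linked(c,c), linked(f,f), marked(a,f), marked(c,c), marked(f,f), ready(a,f)}
3. swap(c,a)  →  {holds(a,c), holds(f,c), linked(c,a), linked(c,c), linked(f,f), marked(a,c), marked(a,f), marked(c,c), marked(f,f), ready(a,f)}

drop(c,c); drop(c,f); swap(c,a)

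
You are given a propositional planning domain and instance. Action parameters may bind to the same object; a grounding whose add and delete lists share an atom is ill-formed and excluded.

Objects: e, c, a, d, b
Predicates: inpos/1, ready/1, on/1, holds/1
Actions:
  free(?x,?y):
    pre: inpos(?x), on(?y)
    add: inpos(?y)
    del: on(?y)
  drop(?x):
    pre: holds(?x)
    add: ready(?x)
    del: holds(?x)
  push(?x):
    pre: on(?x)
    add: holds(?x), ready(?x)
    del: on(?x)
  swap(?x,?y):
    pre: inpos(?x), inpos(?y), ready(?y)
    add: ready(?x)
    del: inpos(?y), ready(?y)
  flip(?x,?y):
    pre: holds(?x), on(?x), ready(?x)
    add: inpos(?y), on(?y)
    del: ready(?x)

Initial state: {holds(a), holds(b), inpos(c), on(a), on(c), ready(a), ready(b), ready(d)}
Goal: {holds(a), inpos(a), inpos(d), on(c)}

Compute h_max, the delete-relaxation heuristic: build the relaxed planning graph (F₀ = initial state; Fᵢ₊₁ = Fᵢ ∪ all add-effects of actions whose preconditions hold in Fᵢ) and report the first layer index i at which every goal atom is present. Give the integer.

F0 = init (8 atoms)
F1 = F0 ∪ {holds(c), inpos(a), inpos(b), inpos(d), inpos(e), on(b), on(d), on(e), ready(c)}  (17 atoms)
goal ⊆ F1  ⇒  h_max = 1

1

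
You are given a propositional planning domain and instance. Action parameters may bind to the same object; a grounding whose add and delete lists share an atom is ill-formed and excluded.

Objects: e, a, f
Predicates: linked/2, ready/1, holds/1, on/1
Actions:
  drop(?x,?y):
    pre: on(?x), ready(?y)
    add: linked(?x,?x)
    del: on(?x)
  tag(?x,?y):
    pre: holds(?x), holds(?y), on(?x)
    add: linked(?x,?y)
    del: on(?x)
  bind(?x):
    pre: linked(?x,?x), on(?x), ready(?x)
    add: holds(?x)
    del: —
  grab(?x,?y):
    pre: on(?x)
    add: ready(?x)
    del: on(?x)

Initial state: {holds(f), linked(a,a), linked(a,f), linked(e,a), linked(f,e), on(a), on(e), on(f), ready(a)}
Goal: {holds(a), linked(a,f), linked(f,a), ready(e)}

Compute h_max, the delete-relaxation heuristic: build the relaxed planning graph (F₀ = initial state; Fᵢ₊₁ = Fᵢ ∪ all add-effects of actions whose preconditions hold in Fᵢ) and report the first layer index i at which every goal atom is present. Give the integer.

F0 = init (9 atoms)
F1 = F0 ∪ {holds(a), linked(e,e), linked(f,f), ready(e), ready(f)}  (14 atoms)
F2 = F1 ∪ {holds(e), linked(f,a)}  (16 atoms)
goal ⊆ F2  ⇒  h_max = 2

2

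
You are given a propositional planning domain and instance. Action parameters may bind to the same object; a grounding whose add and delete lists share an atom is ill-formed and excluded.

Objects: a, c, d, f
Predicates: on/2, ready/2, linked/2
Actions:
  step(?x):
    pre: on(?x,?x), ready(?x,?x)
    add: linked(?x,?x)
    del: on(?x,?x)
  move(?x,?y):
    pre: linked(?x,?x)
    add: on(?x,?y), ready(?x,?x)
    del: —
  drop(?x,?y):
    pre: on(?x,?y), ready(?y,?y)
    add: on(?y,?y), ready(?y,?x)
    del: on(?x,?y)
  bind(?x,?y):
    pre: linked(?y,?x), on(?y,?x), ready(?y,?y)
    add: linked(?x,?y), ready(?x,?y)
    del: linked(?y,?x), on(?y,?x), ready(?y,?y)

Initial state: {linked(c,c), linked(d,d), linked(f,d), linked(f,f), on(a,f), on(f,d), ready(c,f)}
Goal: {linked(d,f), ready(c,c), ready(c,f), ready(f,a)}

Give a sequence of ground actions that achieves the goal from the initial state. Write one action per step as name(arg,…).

1. move(c,a)  →  {linked(c,c), linked(d,d), linked(f,d), linked(f,f), on(a,f), on(c,a), on(f,d), ready(c,c), ready(c,f)}
2. move(f,a)  →  {linked(c,c), linked(d,d), linked(f,d), linked(f,f), on(a,f), on(c,a), on(f,a), on(f,d), ready(c,c), ready(c,f), ready(f,f)}
3. drop(a,f)  →  {linked(c,c), linked(d,d), linked(f,d), linked(f,f), on(c,a), on(f,a), on(f,d), on(f,f), ready(c,c), ready(c,f), ready(f,a), ready(f,f)}
4. bind(d,f)  →  {linked(c,c), linked(d,d), linked(d,f), linked(f,f), on(c,a), on(f,a), on(f,f), ready(c,c), ready(c,f), ready(d,f), ready(f,a)}

move(c,a); move(f,a); drop(a,f); bind(d,f)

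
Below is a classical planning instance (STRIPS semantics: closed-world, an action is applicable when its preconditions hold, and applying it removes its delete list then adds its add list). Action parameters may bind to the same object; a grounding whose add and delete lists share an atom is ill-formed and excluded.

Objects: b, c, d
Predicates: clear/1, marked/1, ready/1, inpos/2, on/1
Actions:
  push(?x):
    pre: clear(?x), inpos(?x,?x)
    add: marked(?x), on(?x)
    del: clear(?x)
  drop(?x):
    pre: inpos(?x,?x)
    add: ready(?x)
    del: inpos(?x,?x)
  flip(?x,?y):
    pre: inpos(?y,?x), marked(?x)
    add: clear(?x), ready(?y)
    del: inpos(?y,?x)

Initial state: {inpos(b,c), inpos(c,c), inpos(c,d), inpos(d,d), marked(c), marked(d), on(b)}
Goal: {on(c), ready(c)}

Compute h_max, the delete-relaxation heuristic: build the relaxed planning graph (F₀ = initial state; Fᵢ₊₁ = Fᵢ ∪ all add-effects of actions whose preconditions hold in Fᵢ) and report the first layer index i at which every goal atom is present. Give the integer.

2

F0 = init (7 atoms)
F1 = F0 ∪ {clear(c), clear(d), ready(b), ready(c), ready(d)}  (12 atoms)
F2 = F1 ∪ {on(c), on(d)}  (14 atoms)
goal ⊆ F2  ⇒  h_max = 2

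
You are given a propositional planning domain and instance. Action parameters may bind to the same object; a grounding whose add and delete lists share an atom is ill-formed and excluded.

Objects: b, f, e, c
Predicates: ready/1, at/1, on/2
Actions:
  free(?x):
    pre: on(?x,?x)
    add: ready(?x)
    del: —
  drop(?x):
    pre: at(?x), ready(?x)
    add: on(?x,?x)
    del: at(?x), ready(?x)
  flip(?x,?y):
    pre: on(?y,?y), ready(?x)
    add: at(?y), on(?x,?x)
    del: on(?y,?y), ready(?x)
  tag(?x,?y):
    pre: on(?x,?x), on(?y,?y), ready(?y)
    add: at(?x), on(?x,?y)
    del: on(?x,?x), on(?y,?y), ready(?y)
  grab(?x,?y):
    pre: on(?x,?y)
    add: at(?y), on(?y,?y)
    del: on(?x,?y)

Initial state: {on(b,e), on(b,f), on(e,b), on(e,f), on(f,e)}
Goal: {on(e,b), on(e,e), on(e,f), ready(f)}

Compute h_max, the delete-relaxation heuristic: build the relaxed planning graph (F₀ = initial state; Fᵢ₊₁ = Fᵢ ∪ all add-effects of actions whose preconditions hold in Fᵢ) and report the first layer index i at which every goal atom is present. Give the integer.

2

F0 = init (5 atoms)
F1 = F0 ∪ {at(b), at(e), at(f), on(b,b), on(e,e), on(f,f)}  (11 atoms)
F2 = F1 ∪ {ready(b), ready(e), ready(f)}  (14 atoms)
goal ⊆ F2  ⇒  h_max = 2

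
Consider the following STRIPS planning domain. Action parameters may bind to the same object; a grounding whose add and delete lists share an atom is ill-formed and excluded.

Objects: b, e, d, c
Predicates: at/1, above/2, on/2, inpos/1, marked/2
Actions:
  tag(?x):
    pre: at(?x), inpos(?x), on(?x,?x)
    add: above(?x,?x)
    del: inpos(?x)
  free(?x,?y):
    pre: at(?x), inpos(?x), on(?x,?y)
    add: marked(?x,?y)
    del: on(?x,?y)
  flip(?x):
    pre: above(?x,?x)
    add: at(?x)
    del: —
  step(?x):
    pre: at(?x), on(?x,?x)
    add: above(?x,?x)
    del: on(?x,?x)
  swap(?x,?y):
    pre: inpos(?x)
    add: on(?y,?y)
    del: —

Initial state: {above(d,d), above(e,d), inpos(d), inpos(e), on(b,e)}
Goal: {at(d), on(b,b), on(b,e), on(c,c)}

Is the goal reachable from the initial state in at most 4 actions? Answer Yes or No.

1. flip(d)  →  {above(d,d), above(e,d), at(d), inpos(d), inpos(e), on(b,e)}
2. swap(e,b)  →  {above(d,d), above(e,d), at(d), inpos(d), inpos(e), on(b,b), on(b,e)}
3. swap(e,c)  →  {above(d,d), above(e,d), at(d), inpos(d), inpos(e), on(b,b), on(b,e), on(c,c)}
optimal plan length = 3; 3 ≤ 4

Yes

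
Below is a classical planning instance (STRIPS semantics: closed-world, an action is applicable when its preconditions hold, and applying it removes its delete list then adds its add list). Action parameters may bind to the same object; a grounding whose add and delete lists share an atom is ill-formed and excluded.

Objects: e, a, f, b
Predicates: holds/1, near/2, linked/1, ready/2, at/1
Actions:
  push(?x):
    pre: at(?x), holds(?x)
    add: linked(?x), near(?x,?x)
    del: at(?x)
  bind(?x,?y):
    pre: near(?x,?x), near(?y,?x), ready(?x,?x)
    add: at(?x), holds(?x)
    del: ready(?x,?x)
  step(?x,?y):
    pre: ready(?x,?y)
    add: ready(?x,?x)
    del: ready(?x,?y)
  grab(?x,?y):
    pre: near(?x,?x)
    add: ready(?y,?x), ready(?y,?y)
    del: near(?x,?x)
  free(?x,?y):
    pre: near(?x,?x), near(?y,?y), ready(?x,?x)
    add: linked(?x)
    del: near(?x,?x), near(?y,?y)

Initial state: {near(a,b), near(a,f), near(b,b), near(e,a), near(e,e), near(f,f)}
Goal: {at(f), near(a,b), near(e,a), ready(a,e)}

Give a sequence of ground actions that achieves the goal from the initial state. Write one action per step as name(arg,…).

1. grab(e,a)  →  {near(a,b), near(a,f), near(b,b), near(e,a), near(f,f), ready(a,a), ready(a,e)}
2. grab(b,f)  →  {near(a,b), near(a,f), near(e,a), near(f,f), ready(a,a), ready(a,e), ready(f,b), ready(f,f)}
3. bind(f,a)  →  {at(f), holds(f), near(a,b), near(a,f), near(e,a), near(f,f), ready(a,a), ready(a,e), ready(f,b)}

grab(e,a); grab(b,f); bind(f,a)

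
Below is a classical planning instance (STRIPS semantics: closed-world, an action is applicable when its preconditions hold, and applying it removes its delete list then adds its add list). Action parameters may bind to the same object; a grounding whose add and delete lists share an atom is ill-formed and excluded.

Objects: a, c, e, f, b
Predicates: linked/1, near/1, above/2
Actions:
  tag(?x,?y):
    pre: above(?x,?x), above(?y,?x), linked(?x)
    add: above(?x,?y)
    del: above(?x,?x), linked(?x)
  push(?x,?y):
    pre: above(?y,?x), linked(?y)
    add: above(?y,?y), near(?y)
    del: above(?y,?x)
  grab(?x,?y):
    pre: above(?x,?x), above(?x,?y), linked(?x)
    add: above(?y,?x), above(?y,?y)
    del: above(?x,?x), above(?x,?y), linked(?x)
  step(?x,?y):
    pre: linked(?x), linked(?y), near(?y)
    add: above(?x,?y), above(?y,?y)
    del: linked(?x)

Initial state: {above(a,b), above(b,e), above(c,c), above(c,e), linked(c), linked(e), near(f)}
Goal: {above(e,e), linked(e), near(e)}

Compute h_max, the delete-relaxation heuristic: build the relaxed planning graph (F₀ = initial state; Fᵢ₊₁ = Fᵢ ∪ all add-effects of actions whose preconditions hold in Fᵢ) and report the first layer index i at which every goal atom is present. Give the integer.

F0 = init (7 atoms)
F1 = F0 ∪ {above(e,c), above(e,e), near(c)}  (10 atoms)
F2 = F1 ∪ {above(e,b), near(e)}  (12 atoms)
goal ⊆ F2  ⇒  h_max = 2

2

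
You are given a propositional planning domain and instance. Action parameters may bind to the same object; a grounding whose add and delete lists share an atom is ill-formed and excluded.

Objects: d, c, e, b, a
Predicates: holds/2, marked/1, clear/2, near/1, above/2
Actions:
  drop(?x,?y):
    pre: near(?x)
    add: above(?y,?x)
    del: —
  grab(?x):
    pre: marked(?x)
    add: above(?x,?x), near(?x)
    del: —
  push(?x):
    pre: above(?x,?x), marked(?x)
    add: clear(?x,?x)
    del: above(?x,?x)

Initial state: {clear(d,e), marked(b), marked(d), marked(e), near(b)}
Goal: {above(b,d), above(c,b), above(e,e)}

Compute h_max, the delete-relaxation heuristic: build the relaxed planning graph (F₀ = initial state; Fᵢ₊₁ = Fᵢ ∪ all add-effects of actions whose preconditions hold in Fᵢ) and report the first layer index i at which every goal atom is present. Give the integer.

2

F0 = init (5 atoms)
F1 = F0 ∪ {above(a,b), above(b,b), above(c,b), above(d,b), above(d,d), above(e,b), above(e,e), near(d), near(e)}  (14 atoms)
F2 = F1 ∪ {above(a,d), above(a,e), above(b,d), above(b,e), above(c,d), above(c,e), above(d,e), above(e,d), clear(b,b), clear(d,d), clear(e,e)}  (25 atoms)
goal ⊆ F2  ⇒  h_max = 2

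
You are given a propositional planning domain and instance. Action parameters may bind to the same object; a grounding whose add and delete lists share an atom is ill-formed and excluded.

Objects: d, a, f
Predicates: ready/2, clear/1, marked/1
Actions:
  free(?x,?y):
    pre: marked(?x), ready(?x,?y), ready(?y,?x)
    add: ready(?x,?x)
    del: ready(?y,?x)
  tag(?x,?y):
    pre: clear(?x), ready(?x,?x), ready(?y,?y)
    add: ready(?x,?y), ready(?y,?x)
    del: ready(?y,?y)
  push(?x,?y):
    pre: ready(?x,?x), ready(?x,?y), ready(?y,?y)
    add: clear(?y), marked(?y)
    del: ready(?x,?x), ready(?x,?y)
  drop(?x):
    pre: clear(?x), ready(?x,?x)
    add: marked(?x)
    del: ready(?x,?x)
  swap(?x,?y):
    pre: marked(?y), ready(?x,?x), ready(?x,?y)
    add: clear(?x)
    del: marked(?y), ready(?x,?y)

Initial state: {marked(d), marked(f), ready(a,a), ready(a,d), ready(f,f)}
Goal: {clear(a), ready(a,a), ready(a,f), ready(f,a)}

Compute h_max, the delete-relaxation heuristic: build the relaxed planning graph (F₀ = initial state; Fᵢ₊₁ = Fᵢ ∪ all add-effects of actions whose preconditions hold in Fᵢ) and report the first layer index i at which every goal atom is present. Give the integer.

2

F0 = init (5 atoms)
F1 = F0 ∪ {clear(a), clear(f), marked(a)}  (8 atoms)
F2 = F1 ∪ {ready(a,f), ready(f,a)}  (10 atoms)
goal ⊆ F2  ⇒  h_max = 2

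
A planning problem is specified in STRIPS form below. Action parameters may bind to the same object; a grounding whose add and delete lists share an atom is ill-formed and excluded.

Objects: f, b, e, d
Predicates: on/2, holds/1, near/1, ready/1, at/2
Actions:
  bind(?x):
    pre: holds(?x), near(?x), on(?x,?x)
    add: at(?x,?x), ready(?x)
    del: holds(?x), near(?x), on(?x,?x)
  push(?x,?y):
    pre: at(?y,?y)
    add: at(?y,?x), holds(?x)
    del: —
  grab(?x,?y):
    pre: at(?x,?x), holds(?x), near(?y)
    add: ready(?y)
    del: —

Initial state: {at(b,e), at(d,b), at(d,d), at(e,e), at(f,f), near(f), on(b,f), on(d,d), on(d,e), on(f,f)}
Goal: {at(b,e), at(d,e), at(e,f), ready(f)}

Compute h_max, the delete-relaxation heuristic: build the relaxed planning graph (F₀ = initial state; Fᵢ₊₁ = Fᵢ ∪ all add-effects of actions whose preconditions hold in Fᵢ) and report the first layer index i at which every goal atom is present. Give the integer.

2

F0 = init (10 atoms)
F1 = F0 ∪ {at(d,e), at(d,f), at(e,b), at(e,d), at(e,f), at(f,b), at(f,d), at(f,e), holds(b), holds(d), holds(e), holds(f)}  (22 atoms)
F2 = F1 ∪ {ready(f)}  (23 atoms)
goal ⊆ F2  ⇒  h_max = 2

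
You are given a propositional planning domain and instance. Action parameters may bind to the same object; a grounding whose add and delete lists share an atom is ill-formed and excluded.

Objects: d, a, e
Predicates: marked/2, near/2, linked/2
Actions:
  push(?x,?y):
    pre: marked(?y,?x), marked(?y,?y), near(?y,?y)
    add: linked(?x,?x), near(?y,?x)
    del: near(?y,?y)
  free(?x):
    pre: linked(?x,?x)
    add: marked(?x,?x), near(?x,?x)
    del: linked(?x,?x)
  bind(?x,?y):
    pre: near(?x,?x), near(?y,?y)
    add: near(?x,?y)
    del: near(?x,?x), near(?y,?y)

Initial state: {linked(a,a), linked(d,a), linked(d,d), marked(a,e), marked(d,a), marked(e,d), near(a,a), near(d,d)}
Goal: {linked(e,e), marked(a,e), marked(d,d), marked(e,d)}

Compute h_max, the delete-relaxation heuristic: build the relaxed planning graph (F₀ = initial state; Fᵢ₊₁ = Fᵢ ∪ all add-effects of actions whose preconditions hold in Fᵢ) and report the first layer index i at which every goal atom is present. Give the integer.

2

F0 = init (8 atoms)
F1 = F0 ∪ {marked(a,a), marked(d,d), near(a,d), near(d,a)}  (12 atoms)
F2 = F1 ∪ {linked(e,e), near(a,e)}  (14 atoms)
goal ⊆ F2  ⇒  h_max = 2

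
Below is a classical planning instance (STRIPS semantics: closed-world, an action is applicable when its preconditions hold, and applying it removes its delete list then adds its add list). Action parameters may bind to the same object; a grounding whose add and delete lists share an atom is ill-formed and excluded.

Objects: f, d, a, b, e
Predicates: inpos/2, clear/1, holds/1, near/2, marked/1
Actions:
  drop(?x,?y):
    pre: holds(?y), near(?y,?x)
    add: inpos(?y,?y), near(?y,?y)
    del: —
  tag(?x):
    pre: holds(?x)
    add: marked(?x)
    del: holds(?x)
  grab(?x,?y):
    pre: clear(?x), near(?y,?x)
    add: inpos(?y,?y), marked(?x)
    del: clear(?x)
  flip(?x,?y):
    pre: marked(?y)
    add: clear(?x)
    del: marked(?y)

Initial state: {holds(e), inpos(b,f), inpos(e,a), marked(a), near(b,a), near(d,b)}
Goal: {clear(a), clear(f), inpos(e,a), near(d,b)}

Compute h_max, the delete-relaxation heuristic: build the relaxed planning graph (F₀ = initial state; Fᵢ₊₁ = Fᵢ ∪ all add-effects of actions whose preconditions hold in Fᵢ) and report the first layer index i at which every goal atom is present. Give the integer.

1

F0 = init (6 atoms)
F1 = F0 ∪ {clear(a), clear(b), clear(d), clear(e), clear(f), marked(e)}  (12 atoms)
goal ⊆ F1  ⇒  h_max = 1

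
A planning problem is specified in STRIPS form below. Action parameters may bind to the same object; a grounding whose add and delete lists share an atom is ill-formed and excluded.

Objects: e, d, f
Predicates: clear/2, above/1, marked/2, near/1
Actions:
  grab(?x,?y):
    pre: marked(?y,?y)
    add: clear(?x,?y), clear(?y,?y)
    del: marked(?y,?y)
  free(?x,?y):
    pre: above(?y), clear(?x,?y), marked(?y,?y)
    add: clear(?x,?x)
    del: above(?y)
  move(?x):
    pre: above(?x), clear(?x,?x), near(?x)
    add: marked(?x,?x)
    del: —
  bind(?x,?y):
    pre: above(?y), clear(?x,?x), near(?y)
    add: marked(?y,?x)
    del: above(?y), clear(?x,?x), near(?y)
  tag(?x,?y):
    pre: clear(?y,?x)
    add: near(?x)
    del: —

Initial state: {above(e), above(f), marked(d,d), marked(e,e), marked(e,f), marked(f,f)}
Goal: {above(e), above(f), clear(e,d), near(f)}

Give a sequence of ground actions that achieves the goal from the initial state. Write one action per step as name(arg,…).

1. grab(e,d)  →  {above(e), above(f), clear(d,d), clear(e,d), marked(e,e), marked(e,f), marked(f,f)}
2. grab(e,f)  →  {above(e), above(f), clear(d,d), clear(e,d), clear(e,f), clear(f,f), marked(e,e), marked(e,f)}
3. tag(f,e)  →  {above(e), above(f), clear(d,d), clear(e,d), clear(e,f), clear(f,f), marked(e,e), marked(e,f), near(f)}

grab(e,d); grab(e,f); tag(f,e)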